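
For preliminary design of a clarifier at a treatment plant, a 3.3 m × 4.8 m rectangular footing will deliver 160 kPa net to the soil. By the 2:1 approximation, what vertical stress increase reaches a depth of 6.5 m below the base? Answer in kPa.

Δσ_z ≈ 22.9 kPa

By the 2:1 method the load spreads at 1 horizontal : 2 vertical, so at depth z the loaded area has grown by z in each plan dimension:
Δσ = qBL/((B+z)(L+z)) = 160×3.3×4.8/((3.3+6.5)(4.8+6.5)) = 22.886 kPa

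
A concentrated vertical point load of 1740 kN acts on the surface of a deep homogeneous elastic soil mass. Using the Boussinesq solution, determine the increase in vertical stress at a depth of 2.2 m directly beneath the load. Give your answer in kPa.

Δσ_z ≈ 172 kPa

Boussinesq vertical stress below a point load on an elastic half-space:
Δσ_z = 3P/(2πz²) · [1 + (r/z)²]^(−5/2)
r/z = 0/2.2 = 0; [1+(r/z)²]^(−5/2) = 1.
Δσ_z = 3×1740/(2π×2.2²) × 1 = 171.65 × 1 = 171.7 kPa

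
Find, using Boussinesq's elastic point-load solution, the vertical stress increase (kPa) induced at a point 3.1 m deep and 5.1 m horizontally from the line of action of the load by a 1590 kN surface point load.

Boussinesq vertical stress below a point load on an elastic half-space:
Δσ_z = 3P/(2πz²) · [1 + (r/z)²]^(−5/2)
r/z = 5.1/3.1 = 1.6452; [1+(r/z)²]^(−5/2) = 0.037807.
Δσ_z = 3×1590/(2π×3.1²) × 0.037807 = 78.998 × 0.037807 = 2.987 kPa

Δσ_z ≈ 2.99 kPa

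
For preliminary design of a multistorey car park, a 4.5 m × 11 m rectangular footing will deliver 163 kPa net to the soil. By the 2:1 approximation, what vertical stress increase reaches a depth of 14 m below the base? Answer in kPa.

Δσ_z ≈ 17.4 kPa

By the 2:1 method the load spreads at 1 horizontal : 2 vertical, so at depth z the loaded area has grown by z in each plan dimension:
Δσ = qBL/((B+z)(L+z)) = 163×4.5×11/((4.5+14)(11+14)) = 17.445 kPa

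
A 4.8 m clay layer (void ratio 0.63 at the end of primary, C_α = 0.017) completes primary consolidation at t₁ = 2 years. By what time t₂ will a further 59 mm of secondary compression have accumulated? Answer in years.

S_s = C_α·H/(1+e_p)·log₁₀(t₂/t₁) ⇒ log₁₀(t₂/t₁) = S_s·(1+e_p)/(C_α·H).
log₁₀(t₂/t₁) = 0.059 × (1+0.63) / (0.017×4.8) = 1.179
t₂ = t₁ × 10^1.179 = 2 × 15.09 = 30.17 years

t₂ ≈ 30.2 years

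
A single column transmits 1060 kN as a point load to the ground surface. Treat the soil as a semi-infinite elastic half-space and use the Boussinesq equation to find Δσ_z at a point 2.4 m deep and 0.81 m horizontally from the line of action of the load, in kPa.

Boussinesq vertical stress below a point load on an elastic half-space:
Δσ_z = 3P/(2πz²) · [1 + (r/z)²]^(−5/2)
r/z = 0.81/2.4 = 0.3375; [1+(r/z)²]^(−5/2) = 0.76362.
Δσ_z = 3×1060/(2π×2.4²) × 0.76362 = 87.867 × 0.76362 = 67.1 kPa

Δσ_z ≈ 67.1 kPa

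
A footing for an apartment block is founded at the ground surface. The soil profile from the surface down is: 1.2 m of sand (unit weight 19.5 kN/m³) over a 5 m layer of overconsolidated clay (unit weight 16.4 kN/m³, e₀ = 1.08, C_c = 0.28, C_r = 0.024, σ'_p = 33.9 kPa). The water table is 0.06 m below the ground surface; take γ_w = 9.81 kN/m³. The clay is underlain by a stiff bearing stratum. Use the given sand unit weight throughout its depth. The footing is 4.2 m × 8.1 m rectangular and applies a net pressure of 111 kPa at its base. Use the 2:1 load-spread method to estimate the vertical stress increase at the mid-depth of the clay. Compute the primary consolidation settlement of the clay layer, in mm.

S_c ≈ 213 mm

Mid-depth of clay below the ground surface: z = 1.2 + 5/2 = 3.7 m.
Total vertical stress at mid-clay: σ_v = 19.5×1.2 + 16.4×2.5 = 64.4 kPa.
Pore pressure: u = 9.81×(3.7 − 0.06) = 35.708 kPa.
Initial effective stress: σ'_0 = σ_v − u = 64.4 − 35.708 = 28.692 kPa.
Stress increase at mid-clay by the 2:1 spreading method:
Δσ = qBL/((B+z)(L+z)) = 111×4.2×8.1/((4.2+3.7)(8.1+3.7)) = 40.509 kPa
Final effective stress: σ'_f = 28.692 + 40.509 = 69.201 kPa.
σ'_f = 69.201 > σ'_p = 33.9 kPa, so the stress path crosses the preconsolidation pressure — recompression up to σ'_p, then virgin compression beyond:
S_c = H/(1+e₀)·[C_r·log₁₀(σ'_p/σ'_0) + C_c·log₁₀(σ'_f/σ'_p)]
    = 5/2.08 × [0.024×log₁₀(33.9/28.692) + 0.28×log₁₀(69.201/33.9)]
    = 2.4038 × [0.0017385 + 0.086776] = 0.2128 m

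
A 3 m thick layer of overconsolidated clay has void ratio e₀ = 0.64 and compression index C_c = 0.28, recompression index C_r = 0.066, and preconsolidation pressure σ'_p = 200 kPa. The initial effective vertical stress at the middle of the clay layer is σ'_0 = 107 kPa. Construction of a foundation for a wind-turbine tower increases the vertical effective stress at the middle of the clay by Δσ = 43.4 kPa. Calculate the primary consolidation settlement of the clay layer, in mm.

Final effective stress: σ'_f = 107 + 43.4 = 150.4 kPa.
σ'_f = 150.4 ≤ σ'_p = 200 kPa, so the clay remains overconsolidated and only the recompression index applies:
S_c = C_r·H/(1+e₀)·log₁₀(σ'_f/σ'_0) = 0.066×3/1.64×log₁₀(150.4/107)
    = 0.12073 × 0.14786 = 0.01785 m

S_c ≈ 17.9 mm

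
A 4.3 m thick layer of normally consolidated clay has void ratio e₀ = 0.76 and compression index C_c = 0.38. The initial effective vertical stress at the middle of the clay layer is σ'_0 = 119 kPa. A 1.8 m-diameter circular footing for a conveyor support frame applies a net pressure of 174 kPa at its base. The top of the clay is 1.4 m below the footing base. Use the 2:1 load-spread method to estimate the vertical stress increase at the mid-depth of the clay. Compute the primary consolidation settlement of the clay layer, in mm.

Mid-depth of clay below the footing base: z = 1.4 + 4.3/2 = 3.55 m.
Stress increase at mid-clay by the 2:1 spreading method:
Δσ ≈ qD²/(D+z)² = 174×1.8²/(1.8+3.55)² = 19.696 kPa
Final effective stress: σ'_f = σ'_0 + Δσ = 119 + 19.696 = 138.7 kPa.
Normally consolidated clay, so the full stress increment lies on the virgin compression line:
S_c = C_c·H/(1+e₀)·log₁₀(σ'_f/σ'_0) = 0.38×4.3/(1+0.76)×log₁₀(138.7/119)
    = 0.92841 × 0.066529 = 0.06177 m

S_c ≈ 61.8 mm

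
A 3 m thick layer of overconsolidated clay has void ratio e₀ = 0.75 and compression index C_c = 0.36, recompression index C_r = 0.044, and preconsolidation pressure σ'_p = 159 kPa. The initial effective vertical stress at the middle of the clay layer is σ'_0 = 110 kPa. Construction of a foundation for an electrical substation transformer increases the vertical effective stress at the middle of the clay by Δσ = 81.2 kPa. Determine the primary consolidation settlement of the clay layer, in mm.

S_c ≈ 61.5 mm

Final effective stress: σ'_f = 110 + 81.2 = 191.2 kPa.
σ'_f = 191.2 > σ'_p = 159 kPa, so the stress path crosses the preconsolidation pressure — recompression up to σ'_p, then virgin compression beyond:
S_c = H/(1+e₀)·[C_r·log₁₀(σ'_p/σ'_0) + C_c·log₁₀(σ'_f/σ'_p)]
    = 3/1.75 × [0.044×log₁₀(159/110) + 0.36×log₁₀(191.2/159)]
    = 1.7143 × [0.0070402 + 0.028833] = 0.0615 m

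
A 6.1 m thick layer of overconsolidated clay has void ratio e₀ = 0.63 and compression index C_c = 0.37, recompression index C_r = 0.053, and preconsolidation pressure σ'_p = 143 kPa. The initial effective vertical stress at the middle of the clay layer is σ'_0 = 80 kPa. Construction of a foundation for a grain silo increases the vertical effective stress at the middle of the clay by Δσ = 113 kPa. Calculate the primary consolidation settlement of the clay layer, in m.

Final effective stress: σ'_f = 80 + 113 = 193 kPa.
σ'_f = 193 > σ'_p = 143 kPa, so the stress path crosses the preconsolidation pressure — recompression up to σ'_p, then virgin compression beyond:
S_c = H/(1+e₀)·[C_r·log₁₀(σ'_p/σ'_0) + C_c·log₁₀(σ'_f/σ'_p)]
    = 6.1/1.63 × [0.053×log₁₀(143/80) + 0.37×log₁₀(193/143)]
    = 3.7423 × [0.013369 + 0.048182] = 0.2303 m

S_c ≈ 0.23 m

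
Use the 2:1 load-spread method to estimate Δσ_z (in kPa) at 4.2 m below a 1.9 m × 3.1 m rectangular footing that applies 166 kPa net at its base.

By the 2:1 method the load spreads at 1 horizontal : 2 vertical, so at depth z the loaded area has grown by z in each plan dimension:
Δσ = qBL/((B+z)(L+z)) = 166×1.9×3.1/((1.9+4.2)(3.1+4.2)) = 21.957 kPa

Δσ_z ≈ 22 kPa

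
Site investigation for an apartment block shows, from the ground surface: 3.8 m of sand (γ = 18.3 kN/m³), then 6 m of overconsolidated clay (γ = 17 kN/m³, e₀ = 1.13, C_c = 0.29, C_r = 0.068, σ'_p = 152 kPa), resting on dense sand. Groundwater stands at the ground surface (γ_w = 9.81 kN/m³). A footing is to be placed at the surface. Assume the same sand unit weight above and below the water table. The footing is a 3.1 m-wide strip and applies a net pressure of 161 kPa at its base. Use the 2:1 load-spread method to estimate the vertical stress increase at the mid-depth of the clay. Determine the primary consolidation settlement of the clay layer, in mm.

Mid-depth of clay below the ground surface: z = 3.8 + 6/2 = 6.8 m.
Total vertical stress at mid-clay: σ_v = 18.3×3.8 + 17×3 = 120.54 kPa.
Pore pressure: u = 9.81×(6.8 − 0) = 66.708 kPa.
Initial effective stress: σ'_0 = σ_v − u = 120.54 − 66.708 = 53.832 kPa.
Stress increase at mid-clay by the 2:1 spreading method:
Δσ = qB/(B+z) = 161×3.1/(3.1+6.8) = 50.414 kPa
Final effective stress: σ'_f = 53.832 + 50.414 = 104.25 kPa.
σ'_f = 104.25 ≤ σ'_p = 152 kPa, so the clay remains overconsolidated and only the recompression index applies:
S_c = C_r·H/(1+e₀)·log₁₀(σ'_f/σ'_0) = 0.068×6/2.13×log₁₀(104.25/53.832)
    = 0.19155 × 0.28704 = 0.05498 m

S_c ≈ 55 mm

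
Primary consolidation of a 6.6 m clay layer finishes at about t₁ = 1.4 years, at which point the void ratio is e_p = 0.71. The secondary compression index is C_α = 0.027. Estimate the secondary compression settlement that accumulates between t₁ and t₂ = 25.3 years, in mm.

Secondary compression: S_s = C_α·H/(1+e_p)·log₁₀(t₂/t₁)
S_s = 0.027×6.6/(1+0.71)×log₁₀(25.3/1.4)
    = 0.1042 × 1.257 = 0.131 m

S_s ≈ 131 mm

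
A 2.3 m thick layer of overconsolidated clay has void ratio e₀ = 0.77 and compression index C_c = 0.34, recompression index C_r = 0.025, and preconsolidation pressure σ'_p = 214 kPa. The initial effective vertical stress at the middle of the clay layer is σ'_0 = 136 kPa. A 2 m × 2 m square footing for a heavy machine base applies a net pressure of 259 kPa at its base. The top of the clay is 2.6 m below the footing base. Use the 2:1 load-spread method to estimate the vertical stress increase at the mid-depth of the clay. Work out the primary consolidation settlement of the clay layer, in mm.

Mid-depth of clay below the footing base: z = 2.6 + 2.3/2 = 3.75 m.
Stress increase at mid-clay by the 2:1 spreading method:
Δσ = qBL/((B+z)(L+z)) = 259×2×2/((2+3.75)(2+3.75)) = 31.335 kPa
Final effective stress: σ'_f = 136 + 31.335 = 167.34 kPa.
σ'_f = 167.34 ≤ σ'_p = 214 kPa, so the clay remains overconsolidated and only the recompression index applies:
S_c = C_r·H/(1+e₀)·log₁₀(σ'_f/σ'_0) = 0.025×2.3/1.77×log₁₀(167.34/136)
    = 0.032485 × 0.090061 = 0.002926 m

S_c ≈ 2.93 mm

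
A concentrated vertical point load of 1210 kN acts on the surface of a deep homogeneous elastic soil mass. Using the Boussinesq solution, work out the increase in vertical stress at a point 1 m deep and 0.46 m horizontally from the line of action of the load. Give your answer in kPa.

Δσ_z ≈ 358 kPa

Boussinesq vertical stress below a point load on an elastic half-space:
Δσ_z = 3P/(2πz²) · [1 + (r/z)²]^(−5/2)
r/z = 0.46/1 = 0.46; [1+(r/z)²]^(−5/2) = 0.61887.
Δσ_z = 3×1210/(2π×1²) × 0.61887 = 577.73 × 0.61887 = 357.5 kPa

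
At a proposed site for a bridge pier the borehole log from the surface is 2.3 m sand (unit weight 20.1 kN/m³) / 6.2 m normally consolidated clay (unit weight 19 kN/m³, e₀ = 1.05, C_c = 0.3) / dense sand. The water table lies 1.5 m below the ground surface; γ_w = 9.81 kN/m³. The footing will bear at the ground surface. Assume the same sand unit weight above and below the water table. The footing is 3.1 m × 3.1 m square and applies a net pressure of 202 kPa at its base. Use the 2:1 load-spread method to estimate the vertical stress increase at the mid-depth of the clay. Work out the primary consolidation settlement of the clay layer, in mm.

S_c ≈ 133 mm

Mid-depth of clay below the ground surface: z = 2.3 + 6.2/2 = 5.4 m.
Total vertical stress at mid-clay: σ_v = 20.1×2.3 + 19×3.1 = 105.13 kPa.
Pore pressure: u = 9.81×(5.4 − 1.5) = 38.259 kPa.
Initial effective stress: σ'_0 = σ_v − u = 105.13 − 38.259 = 66.871 kPa.
Stress increase at mid-clay by the 2:1 spreading method:
Δσ = qBL/((B+z)(L+z)) = 202×3.1×3.1/((3.1+5.4)(3.1+5.4)) = 26.868 kPa
Final effective stress: σ'_f = σ'_0 + Δσ = 66.871 + 26.868 = 93.739 kPa.
Normally consolidated clay, so the full stress increment lies on the virgin compression line:
S_c = C_c·H/(1+e₀)·log₁₀(σ'_f/σ'_0) = 0.3×6.2/(1+1.05)×log₁₀(93.739/66.871)
    = 0.90732 × 0.14668 = 0.1331 m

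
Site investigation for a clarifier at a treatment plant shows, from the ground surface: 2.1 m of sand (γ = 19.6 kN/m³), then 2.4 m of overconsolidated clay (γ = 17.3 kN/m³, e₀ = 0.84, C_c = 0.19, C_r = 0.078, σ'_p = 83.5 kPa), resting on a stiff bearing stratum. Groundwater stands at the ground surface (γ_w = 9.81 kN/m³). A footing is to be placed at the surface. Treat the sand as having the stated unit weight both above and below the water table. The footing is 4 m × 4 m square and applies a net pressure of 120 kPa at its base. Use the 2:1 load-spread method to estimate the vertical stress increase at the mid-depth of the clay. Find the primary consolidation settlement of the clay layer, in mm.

S_c ≈ 35.2 mm

Mid-depth of clay below the ground surface: z = 2.1 + 2.4/2 = 3.3 m.
Total vertical stress at mid-clay: σ_v = 19.6×2.1 + 17.3×1.2 = 61.92 kPa.
Pore pressure: u = 9.81×(3.3 − 0) = 32.373 kPa.
Initial effective stress: σ'_0 = σ_v − u = 61.92 − 32.373 = 29.547 kPa.
Stress increase at mid-clay by the 2:1 spreading method:
Δσ = qBL/((B+z)(L+z)) = 120×4×4/((4+3.3)(4+3.3)) = 36.029 kPa
Final effective stress: σ'_f = 29.547 + 36.029 = 65.576 kPa.
σ'_f = 65.576 ≤ σ'_p = 83.5 kPa, so the clay remains overconsolidated and only the recompression index applies:
S_c = C_r·H/(1+e₀)·log₁₀(σ'_f/σ'_0) = 0.078×2.4/1.84×log₁₀(65.576/29.547)
    = 0.10174 × 0.34623 = 0.03522 m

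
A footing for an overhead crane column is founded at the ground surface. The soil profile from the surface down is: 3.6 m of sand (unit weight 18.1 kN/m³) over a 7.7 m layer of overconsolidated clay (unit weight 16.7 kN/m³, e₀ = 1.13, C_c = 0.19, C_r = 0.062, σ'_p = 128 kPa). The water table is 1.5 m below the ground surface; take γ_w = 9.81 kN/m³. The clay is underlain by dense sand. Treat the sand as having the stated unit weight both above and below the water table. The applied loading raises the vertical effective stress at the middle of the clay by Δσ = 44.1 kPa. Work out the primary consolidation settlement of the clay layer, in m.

S_c ≈ 0.047 m

Mid-depth of clay below the ground surface: z = 3.6 + 7.7/2 = 7.45 m.
Total vertical stress at mid-clay: σ_v = 18.1×3.6 + 16.7×3.85 = 129.46 kPa.
Pore pressure: u = 9.81×(7.45 − 1.5) = 58.37 kPa.
Initial effective stress: σ'_0 = σ_v − u = 129.46 − 58.37 = 71.09 kPa.
Final effective stress: σ'_f = 71.09 + 44.1 = 115.19 kPa.
σ'_f = 115.19 ≤ σ'_p = 128 kPa, so the clay remains overconsolidated and only the recompression index applies:
S_c = C_r·H/(1+e₀)·log₁₀(σ'_f/σ'_0) = 0.062×7.7/2.13×log₁₀(115.19/71.09)
    = 0.22413 × 0.20961 = 0.04698 m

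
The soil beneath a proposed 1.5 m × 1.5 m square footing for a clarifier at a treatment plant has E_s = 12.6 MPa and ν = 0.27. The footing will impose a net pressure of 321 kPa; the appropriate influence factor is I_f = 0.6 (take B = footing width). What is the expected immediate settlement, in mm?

S_e ≈ 21.3 mm

Immediate (elastic) settlement: S_e = q·B·(1−ν²)/E_s · I_f.
E_s = 12.6 MPa = 12600 kPa.
S_e = 321 × 1.5 × (1 − 0.27²) / 12600 × 0.6
    = 321 × 1.5 × 0.9271 / 12600 × 0.6
    = 0.02126 m = 21.26 mm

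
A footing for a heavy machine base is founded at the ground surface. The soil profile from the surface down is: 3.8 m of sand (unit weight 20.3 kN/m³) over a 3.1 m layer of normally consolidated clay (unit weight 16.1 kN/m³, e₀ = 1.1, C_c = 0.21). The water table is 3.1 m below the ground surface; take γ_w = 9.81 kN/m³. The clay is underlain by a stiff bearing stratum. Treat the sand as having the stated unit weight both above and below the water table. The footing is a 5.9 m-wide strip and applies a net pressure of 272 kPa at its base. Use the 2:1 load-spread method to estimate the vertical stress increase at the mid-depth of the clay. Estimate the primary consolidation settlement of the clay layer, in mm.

Mid-depth of clay below the ground surface: z = 3.8 + 3.1/2 = 5.35 m.
Total vertical stress at mid-clay: σ_v = 20.3×3.8 + 16.1×1.55 = 102.09 kPa.
Pore pressure: u = 9.81×(5.35 − 3.1) = 22.073 kPa.
Initial effective stress: σ'_0 = σ_v − u = 102.09 − 22.073 = 80.017 kPa.
Stress increase at mid-clay by the 2:1 spreading method:
Δσ = qB/(B+z) = 272×5.9/(5.9+5.35) = 142.65 kPa
Final effective stress: σ'_f = σ'_0 + Δσ = 80.017 + 142.65 = 222.67 kPa.
Normally consolidated clay, so the full stress increment lies on the virgin compression line:
S_c = C_c·H/(1+e₀)·log₁₀(σ'_f/σ'_0) = 0.21×3.1/(1+1.1)×log₁₀(222.67/80.017)
    = 0.31 × 0.44448 = 0.1378 m

S_c ≈ 138 mm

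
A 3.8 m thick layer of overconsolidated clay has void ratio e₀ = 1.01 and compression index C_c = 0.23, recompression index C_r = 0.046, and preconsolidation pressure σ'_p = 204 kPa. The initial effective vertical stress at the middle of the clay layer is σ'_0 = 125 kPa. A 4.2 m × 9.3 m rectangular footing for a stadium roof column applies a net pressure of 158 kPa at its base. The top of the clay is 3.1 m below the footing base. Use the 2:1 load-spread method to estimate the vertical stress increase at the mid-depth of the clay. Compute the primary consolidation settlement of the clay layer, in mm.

S_c ≈ 12 mm

Mid-depth of clay below the footing base: z = 3.1 + 3.8/2 = 5 m.
Stress increase at mid-clay by the 2:1 spreading method:
Δσ = qBL/((B+z)(L+z)) = 158×4.2×9.3/((4.2+5)(9.3+5)) = 46.91 kPa
Final effective stress: σ'_f = 125 + 46.91 = 171.91 kPa.
σ'_f = 171.91 ≤ σ'_p = 204 kPa, so the clay remains overconsolidated and only the recompression index applies:
S_c = C_r·H/(1+e₀)·log₁₀(σ'_f/σ'_0) = 0.046×3.8/2.01×log₁₀(171.91/125)
    = 0.086963 × 0.13839 = 0.01203 m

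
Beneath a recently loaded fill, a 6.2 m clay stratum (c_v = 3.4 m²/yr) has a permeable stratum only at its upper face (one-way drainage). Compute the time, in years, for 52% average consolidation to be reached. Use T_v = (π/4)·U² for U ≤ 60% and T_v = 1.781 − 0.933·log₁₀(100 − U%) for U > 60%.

t ≈ 2.4 years

Drainage path length: H_d = H = 6.2 m (single drainage).
U ≤ 60%: T_v = (π/4)·U² = (π/4)×0.52² = 0.21237.
t = T_v·H_d²/c_v = 0.21237×6.2²/3.4 = 2.401 years.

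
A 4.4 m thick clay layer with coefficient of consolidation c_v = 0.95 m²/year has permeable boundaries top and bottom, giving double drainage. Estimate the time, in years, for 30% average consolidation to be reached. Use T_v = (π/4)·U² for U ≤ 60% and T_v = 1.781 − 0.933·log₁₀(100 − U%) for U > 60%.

t ≈ 0.36 years

Drainage path length: H_d = H/2 = 2.2 m (double drainage).
U ≤ 60%: T_v = (π/4)·U² = (π/4)×0.3² = 0.070686.
t = T_v·H_d²/c_v = 0.070686×2.2²/0.95 = 0.3601 years.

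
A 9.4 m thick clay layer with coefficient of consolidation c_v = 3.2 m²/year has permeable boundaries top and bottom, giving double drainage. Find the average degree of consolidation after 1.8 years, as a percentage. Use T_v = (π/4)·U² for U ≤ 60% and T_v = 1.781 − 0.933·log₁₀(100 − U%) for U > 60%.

Drainage path length: H_d = H/2 = 4.7 m (double drainage).
T_v = c_v·t/H_d² = 3.2×1.8/4.7² = 0.26075.
T_v = 0.26075 corresponds to the U ≤ 60% branch:
U = √(4T_v/π) = 0.5762

U ≈ 57.6 %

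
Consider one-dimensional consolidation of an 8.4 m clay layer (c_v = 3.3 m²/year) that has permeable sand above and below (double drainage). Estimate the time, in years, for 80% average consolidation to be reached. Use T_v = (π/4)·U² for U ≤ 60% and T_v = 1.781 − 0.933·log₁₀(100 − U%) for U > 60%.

Drainage path length: H_d = H/2 = 4.2 m (double drainage).
U > 60%: T_v = 1.781 − 0.933·log₁₀(100 − 80) = 0.56714.
t = T_v·H_d²/c_v = 0.56714×4.2²/3.3 = 3.032 years.

t ≈ 3.03 years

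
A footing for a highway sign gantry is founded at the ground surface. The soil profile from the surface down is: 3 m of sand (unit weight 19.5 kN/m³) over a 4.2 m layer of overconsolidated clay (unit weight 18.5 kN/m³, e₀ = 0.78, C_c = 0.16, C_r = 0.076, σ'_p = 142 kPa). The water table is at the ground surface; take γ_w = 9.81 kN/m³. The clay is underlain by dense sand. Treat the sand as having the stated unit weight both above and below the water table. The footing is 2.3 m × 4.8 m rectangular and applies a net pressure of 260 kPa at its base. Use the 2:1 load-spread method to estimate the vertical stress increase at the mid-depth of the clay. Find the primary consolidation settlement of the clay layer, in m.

Mid-depth of clay below the ground surface: z = 3 + 4.2/2 = 5.1 m.
Total vertical stress at mid-clay: σ_v = 19.5×3 + 18.5×2.1 = 97.35 kPa.
Pore pressure: u = 9.81×(5.1 − 0) = 50.031 kPa.
Initial effective stress: σ'_0 = σ_v − u = 97.35 − 50.031 = 47.319 kPa.
Stress increase at mid-clay by the 2:1 spreading method:
Δσ = qBL/((B+z)(L+z)) = 260×2.3×4.8/((2.3+5.1)(4.8+5.1)) = 39.181 kPa
Final effective stress: σ'_f = 47.319 + 39.181 = 86.5 kPa.
σ'_f = 86.5 ≤ σ'_p = 142 kPa, so the clay remains overconsolidated and only the recompression index applies:
S_c = C_r·H/(1+e₀)·log₁₀(σ'_f/σ'_0) = 0.076×4.2/1.78×log₁₀(86.5/47.319)
    = 0.17933 × 0.26198 = 0.04698 m

S_c ≈ 0.047 m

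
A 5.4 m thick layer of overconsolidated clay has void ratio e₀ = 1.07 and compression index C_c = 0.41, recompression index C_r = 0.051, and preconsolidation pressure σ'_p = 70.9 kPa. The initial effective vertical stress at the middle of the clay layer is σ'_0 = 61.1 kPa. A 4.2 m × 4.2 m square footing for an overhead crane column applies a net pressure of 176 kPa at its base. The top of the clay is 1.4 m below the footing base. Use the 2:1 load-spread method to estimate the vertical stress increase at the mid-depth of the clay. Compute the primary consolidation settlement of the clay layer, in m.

Mid-depth of clay below the footing base: z = 1.4 + 5.4/2 = 4.1 m.
Stress increase at mid-clay by the 2:1 spreading method:
Δσ = qBL/((B+z)(L+z)) = 176×4.2×4.2/((4.2+4.1)(4.2+4.1)) = 45.067 kPa
Final effective stress: σ'_f = 61.1 + 45.067 = 106.17 kPa.
σ'_f = 106.17 > σ'_p = 70.9 kPa, so the stress path crosses the preconsolidation pressure — recompression up to σ'_p, then virgin compression beyond:
S_c = H/(1+e₀)·[C_r·log₁₀(σ'_p/σ'_0) + C_c·log₁₀(σ'_f/σ'_p)]
    = 5.4/2.07 × [0.051×log₁₀(70.9/61.1) + 0.41×log₁₀(106.17/70.9)]
    = 2.6087 × [0.0032949 + 0.071896] = 0.1962 m

S_c ≈ 0.196 m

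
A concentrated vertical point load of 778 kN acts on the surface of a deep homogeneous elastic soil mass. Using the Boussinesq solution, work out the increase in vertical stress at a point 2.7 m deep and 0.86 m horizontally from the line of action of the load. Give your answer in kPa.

Δσ_z ≈ 40 kPa

Boussinesq vertical stress below a point load on an elastic half-space:
Δσ_z = 3P/(2πz²) · [1 + (r/z)²]^(−5/2)
r/z = 0.86/2.7 = 0.31852; [1+(r/z)²]^(−5/2) = 0.78539.
Δσ_z = 3×778/(2π×2.7²) × 0.78539 = 50.956 × 0.78539 = 40.02 kPa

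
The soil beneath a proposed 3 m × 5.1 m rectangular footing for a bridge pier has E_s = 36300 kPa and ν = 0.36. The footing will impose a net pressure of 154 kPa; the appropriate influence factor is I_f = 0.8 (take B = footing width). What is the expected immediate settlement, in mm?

S_e ≈ 8.86 mm

Immediate (elastic) settlement: S_e = q·B·(1−ν²)/E_s · I_f.
S_e = 154 × 3 × (1 − 0.36²) / 36300 × 0.8
    = 154 × 3 × 0.8704 / 36300 × 0.8
    = 0.008862 m = 8.862 mm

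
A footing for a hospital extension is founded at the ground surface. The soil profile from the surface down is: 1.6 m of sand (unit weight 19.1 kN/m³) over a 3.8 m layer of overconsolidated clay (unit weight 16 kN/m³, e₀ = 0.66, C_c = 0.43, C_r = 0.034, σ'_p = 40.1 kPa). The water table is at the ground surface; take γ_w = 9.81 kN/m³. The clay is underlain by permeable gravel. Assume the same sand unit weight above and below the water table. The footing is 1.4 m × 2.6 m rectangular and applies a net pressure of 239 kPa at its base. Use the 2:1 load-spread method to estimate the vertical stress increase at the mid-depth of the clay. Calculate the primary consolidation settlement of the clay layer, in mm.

Mid-depth of clay below the ground surface: z = 1.6 + 3.8/2 = 3.5 m.
Total vertical stress at mid-clay: σ_v = 19.1×1.6 + 16×1.9 = 60.96 kPa.
Pore pressure: u = 9.81×(3.5 − 0) = 34.335 kPa.
Initial effective stress: σ'_0 = σ_v − u = 60.96 − 34.335 = 26.625 kPa.
Stress increase at mid-clay by the 2:1 spreading method:
Δσ = qBL/((B+z)(L+z)) = 239×1.4×2.6/((1.4+3.5)(2.6+3.5)) = 29.105 kPa
Final effective stress: σ'_f = 26.625 + 29.105 = 55.73 kPa.
σ'_f = 55.73 > σ'_p = 40.1 kPa, so the stress path crosses the preconsolidation pressure — recompression up to σ'_p, then virgin compression beyond:
S_c = H/(1+e₀)·[C_r·log₁₀(σ'_p/σ'_0) + C_c·log₁₀(σ'_f/σ'_p)]
    = 3.8/1.66 × [0.034×log₁₀(40.1/26.625) + 0.43×log₁₀(55.73/40.1)]
    = 2.2892 × [0.0060471 + 0.061466] = 0.1546 m

S_c ≈ 155 mm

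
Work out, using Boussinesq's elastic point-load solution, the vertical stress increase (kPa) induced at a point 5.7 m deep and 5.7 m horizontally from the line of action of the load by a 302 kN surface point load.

Δσ_z ≈ 0.785 kPa

Boussinesq vertical stress below a point load on an elastic half-space:
Δσ_z = 3P/(2πz²) · [1 + (r/z)²]^(−5/2)
r/z = 5.7/5.7 = 1; [1+(r/z)²]^(−5/2) = 0.17678.
Δσ_z = 3×302/(2π×5.7²) × 0.17678 = 4.4381 × 0.17678 = 0.7846 kPa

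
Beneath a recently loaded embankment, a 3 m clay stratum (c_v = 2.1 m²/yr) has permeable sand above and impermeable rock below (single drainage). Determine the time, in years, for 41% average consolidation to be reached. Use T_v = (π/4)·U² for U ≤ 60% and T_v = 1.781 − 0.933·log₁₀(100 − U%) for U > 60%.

t ≈ 0.566 years

Drainage path length: H_d = H = 3 m (single drainage).
U ≤ 60%: T_v = (π/4)·U² = (π/4)×0.41² = 0.13203.
t = T_v·H_d²/c_v = 0.13203×3²/2.1 = 0.5658 years.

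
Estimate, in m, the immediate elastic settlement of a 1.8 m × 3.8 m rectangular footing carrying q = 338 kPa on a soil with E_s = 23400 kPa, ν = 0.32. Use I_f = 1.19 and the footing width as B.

Immediate (elastic) settlement: S_e = q·B·(1−ν²)/E_s · I_f.
S_e = 338 × 1.8 × (1 − 0.32²) / 23400 × 1.19
    = 338 × 1.8 × 0.8976 / 23400 × 1.19
    = 0.02777 m

S_e ≈ 0.0278 m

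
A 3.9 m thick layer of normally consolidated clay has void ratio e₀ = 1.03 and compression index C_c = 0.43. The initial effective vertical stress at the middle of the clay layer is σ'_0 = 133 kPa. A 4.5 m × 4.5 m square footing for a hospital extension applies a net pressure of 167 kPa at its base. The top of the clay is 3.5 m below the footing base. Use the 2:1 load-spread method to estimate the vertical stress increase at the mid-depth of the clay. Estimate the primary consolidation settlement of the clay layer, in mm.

Mid-depth of clay below the footing base: z = 3.5 + 3.9/2 = 5.45 m.
Stress increase at mid-clay by the 2:1 spreading method:
Δσ = qBL/((B+z)(L+z)) = 167×4.5×4.5/((4.5+5.45)(4.5+5.45)) = 34.158 kPa
Final effective stress: σ'_f = σ'_0 + Δσ = 133 + 34.158 = 167.16 kPa.
Normally consolidated clay, so the full stress increment lies on the virgin compression line:
S_c = C_c·H/(1+e₀)·log₁₀(σ'_f/σ'_0) = 0.43×3.9/(1+1.03)×log₁₀(167.16/133)
    = 0.82611 × 0.099281 = 0.08202 m

S_c ≈ 82 mm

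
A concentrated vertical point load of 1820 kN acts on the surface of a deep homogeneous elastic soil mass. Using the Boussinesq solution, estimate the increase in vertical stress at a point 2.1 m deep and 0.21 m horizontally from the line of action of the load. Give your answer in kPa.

Δσ_z ≈ 192 kPa

Boussinesq vertical stress below a point load on an elastic half-space:
Δσ_z = 3P/(2πz²) · [1 + (r/z)²]^(−5/2)
r/z = 0.21/2.1 = 0.1; [1+(r/z)²]^(−5/2) = 0.97543.
Δσ_z = 3×1820/(2π×2.1²) × 0.97543 = 197.05 × 0.97543 = 192.2 kPa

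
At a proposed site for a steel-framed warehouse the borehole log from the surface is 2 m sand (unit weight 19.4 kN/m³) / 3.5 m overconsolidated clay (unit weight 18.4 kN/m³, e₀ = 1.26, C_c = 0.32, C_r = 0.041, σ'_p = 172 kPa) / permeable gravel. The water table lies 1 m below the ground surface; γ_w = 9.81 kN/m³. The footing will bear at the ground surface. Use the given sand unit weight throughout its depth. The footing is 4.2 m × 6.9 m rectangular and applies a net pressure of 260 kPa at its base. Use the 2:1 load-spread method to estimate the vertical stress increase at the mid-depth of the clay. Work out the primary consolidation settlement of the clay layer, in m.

S_c ≈ 0.0305 m

Mid-depth of clay below the ground surface: z = 2 + 3.5/2 = 3.75 m.
Total vertical stress at mid-clay: σ_v = 19.4×2 + 18.4×1.75 = 71 kPa.
Pore pressure: u = 9.81×(3.75 − 1) = 26.978 kPa.
Initial effective stress: σ'_0 = σ_v − u = 71 − 26.978 = 44.022 kPa.
Stress increase at mid-clay by the 2:1 spreading method:
Δσ = qBL/((B+z)(L+z)) = 260×4.2×6.9/((4.2+3.75)(6.9+3.75)) = 88.993 kPa
Final effective stress: σ'_f = 44.022 + 88.993 = 133.01 kPa.
σ'_f = 133.01 ≤ σ'_p = 172 kPa, so the clay remains overconsolidated and only the recompression index applies:
S_c = C_r·H/(1+e₀)·log₁₀(σ'_f/σ'_0) = 0.041×3.5/2.26×log₁₀(133.01/44.022)
    = 0.063497 × 0.48021 = 0.03049 m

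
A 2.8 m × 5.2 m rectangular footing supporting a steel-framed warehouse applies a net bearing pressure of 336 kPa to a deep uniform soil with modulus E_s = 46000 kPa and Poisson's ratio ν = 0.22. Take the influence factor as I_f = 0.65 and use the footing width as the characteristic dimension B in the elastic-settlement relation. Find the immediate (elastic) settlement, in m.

Immediate (elastic) settlement: S_e = q·B·(1−ν²)/E_s · I_f.
S_e = 336 × 2.8 × (1 − 0.22²) / 46000 × 0.65
    = 336 × 2.8 × 0.9516 / 46000 × 0.65
    = 0.01265 m

S_e ≈ 0.0127 m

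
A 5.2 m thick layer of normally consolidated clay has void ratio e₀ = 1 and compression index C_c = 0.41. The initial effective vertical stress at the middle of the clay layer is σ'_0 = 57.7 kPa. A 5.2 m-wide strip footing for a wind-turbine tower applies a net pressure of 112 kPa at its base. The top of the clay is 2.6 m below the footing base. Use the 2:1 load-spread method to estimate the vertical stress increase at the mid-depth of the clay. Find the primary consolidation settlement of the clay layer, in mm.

Mid-depth of clay below the footing base: z = 2.6 + 5.2/2 = 5.2 m.
Stress increase at mid-clay by the 2:1 spreading method:
Δσ = qB/(B+z) = 112×5.2/(5.2+5.2) = 56 kPa
Final effective stress: σ'_f = σ'_0 + Δσ = 57.7 + 56 = 113.7 kPa.
Normally consolidated clay, so the full stress increment lies on the virgin compression line:
S_c = C_c·H/(1+e₀)·log₁₀(σ'_f/σ'_0) = 0.41×5.2/(1+1)×log₁₀(113.7/57.7)
    = 1.066 × 0.29458 = 0.314 m

S_c ≈ 314 mm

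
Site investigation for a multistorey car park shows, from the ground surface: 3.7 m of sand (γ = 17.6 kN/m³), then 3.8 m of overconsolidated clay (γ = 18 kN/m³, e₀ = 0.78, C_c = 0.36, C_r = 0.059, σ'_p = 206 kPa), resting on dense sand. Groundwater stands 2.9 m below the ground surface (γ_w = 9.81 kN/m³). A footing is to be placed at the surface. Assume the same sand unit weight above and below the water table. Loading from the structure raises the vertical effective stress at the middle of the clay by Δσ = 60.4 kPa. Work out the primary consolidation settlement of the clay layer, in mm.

S_c ≈ 33 mm

Mid-depth of clay below the ground surface: z = 3.7 + 3.8/2 = 5.6 m.
Total vertical stress at mid-clay: σ_v = 17.6×3.7 + 18×1.9 = 99.32 kPa.
Pore pressure: u = 9.81×(5.6 − 2.9) = 26.487 kPa.
Initial effective stress: σ'_0 = σ_v − u = 99.32 − 26.487 = 72.833 kPa.
Final effective stress: σ'_f = 72.833 + 60.4 = 133.23 kPa.
σ'_f = 133.23 ≤ σ'_p = 206 kPa, so the clay remains overconsolidated and only the recompression index applies:
S_c = C_r·H/(1+e₀)·log₁₀(σ'_f/σ'_0) = 0.059×3.8/1.78×log₁₀(133.23/72.833)
    = 0.12595 × 0.26227 = 0.03303 m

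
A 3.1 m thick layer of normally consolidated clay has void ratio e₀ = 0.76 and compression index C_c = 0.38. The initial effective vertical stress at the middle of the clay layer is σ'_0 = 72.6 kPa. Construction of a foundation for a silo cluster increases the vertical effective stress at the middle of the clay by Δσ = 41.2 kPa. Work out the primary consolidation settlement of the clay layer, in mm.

Final effective stress: σ'_f = σ'_0 + Δσ = 72.6 + 41.2 = 113.8 kPa.
Normally consolidated clay, so the full stress increment lies on the virgin compression line:
S_c = C_c·H/(1+e₀)·log₁₀(σ'_f/σ'_0) = 0.38×3.1/(1+0.76)×log₁₀(113.8/72.6)
    = 0.66932 × 0.19521 = 0.1307 m

S_c ≈ 131 mm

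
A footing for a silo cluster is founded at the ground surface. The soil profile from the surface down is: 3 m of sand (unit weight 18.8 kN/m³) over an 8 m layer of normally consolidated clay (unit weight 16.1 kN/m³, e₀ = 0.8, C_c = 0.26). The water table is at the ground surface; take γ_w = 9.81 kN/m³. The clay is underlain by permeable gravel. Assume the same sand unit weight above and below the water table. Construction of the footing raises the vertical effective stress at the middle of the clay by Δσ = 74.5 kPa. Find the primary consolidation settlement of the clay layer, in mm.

Mid-depth of clay below the ground surface: z = 3 + 8/2 = 7 m.
Total vertical stress at mid-clay: σ_v = 18.8×3 + 16.1×4 = 120.8 kPa.
Pore pressure: u = 9.81×(7 − 0) = 68.67 kPa.
Initial effective stress: σ'_0 = σ_v − u = 120.8 − 68.67 = 52.13 kPa.
Final effective stress: σ'_f = σ'_0 + Δσ = 52.13 + 74.5 = 126.63 kPa.
Normally consolidated clay, so the full stress increment lies on the virgin compression line:
S_c = C_c·H/(1+e₀)·log₁₀(σ'_f/σ'_0) = 0.26×8/(1+0.8)×log₁₀(126.63/52.13)
    = 1.1556 × 0.38545 = 0.4454 m

S_c ≈ 445 mm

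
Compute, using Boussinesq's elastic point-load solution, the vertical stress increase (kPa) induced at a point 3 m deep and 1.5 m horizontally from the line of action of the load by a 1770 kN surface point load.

Δσ_z ≈ 53.8 kPa

Boussinesq vertical stress below a point load on an elastic half-space:
Δσ_z = 3P/(2πz²) · [1 + (r/z)²]^(−5/2)
r/z = 1.5/3 = 0.5; [1+(r/z)²]^(−5/2) = 0.57243.
Δσ_z = 3×1770/(2π×3²) × 0.57243 = 93.901 × 0.57243 = 53.75 kPa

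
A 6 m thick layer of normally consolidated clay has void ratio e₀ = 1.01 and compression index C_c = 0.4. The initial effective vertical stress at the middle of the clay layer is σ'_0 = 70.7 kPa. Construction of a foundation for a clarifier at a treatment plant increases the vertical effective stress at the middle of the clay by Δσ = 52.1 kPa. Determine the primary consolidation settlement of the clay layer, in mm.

S_c ≈ 286 mm

Final effective stress: σ'_f = σ'_0 + Δσ = 70.7 + 52.1 = 122.8 kPa.
Normally consolidated clay, so the full stress increment lies on the virgin compression line:
S_c = C_c·H/(1+e₀)·log₁₀(σ'_f/σ'_0) = 0.4×6/(1+1.01)×log₁₀(122.8/70.7)
    = 1.194 × 0.23978 = 0.2863 m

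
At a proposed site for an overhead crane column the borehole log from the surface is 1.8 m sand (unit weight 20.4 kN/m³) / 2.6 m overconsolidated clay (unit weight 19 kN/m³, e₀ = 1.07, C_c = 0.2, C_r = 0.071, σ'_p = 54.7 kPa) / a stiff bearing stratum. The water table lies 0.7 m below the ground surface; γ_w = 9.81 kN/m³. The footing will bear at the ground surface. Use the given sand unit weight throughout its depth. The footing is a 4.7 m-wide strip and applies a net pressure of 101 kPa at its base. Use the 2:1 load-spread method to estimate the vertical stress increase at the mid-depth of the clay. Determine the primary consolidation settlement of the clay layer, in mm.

Mid-depth of clay below the ground surface: z = 1.8 + 2.6/2 = 3.1 m.
Total vertical stress at mid-clay: σ_v = 20.4×1.8 + 19×1.3 = 61.42 kPa.
Pore pressure: u = 9.81×(3.1 − 0.7) = 23.544 kPa.
Initial effective stress: σ'_0 = σ_v − u = 61.42 − 23.544 = 37.876 kPa.
Stress increase at mid-clay by the 2:1 spreading method:
Δσ = qB/(B+z) = 101×4.7/(4.7+3.1) = 60.859 kPa
Final effective stress: σ'_f = 37.876 + 60.859 = 98.735 kPa.
σ'_f = 98.735 > σ'_p = 54.7 kPa, so the stress path crosses the preconsolidation pressure — recompression up to σ'_p, then virgin compression beyond:
S_c = H/(1+e₀)·[C_r·log₁₀(σ'_p/σ'_0) + C_c·log₁₀(σ'_f/σ'_p)]
    = 2.6/2.07 × [0.071×log₁₀(54.7/37.876) + 0.2×log₁₀(98.735/54.7)]
    = 1.256 × [0.011333 + 0.051297] = 0.07866 m

S_c ≈ 78.7 mm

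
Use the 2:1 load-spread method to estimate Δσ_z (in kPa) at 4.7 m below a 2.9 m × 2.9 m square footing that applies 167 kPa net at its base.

Δσ_z ≈ 24.3 kPa

By the 2:1 method the load spreads at 1 horizontal : 2 vertical, so at depth z the loaded area has grown by z in each plan dimension:
Δσ = qBL/((B+z)(L+z)) = 167×2.9×2.9/((2.9+4.7)(2.9+4.7)) = 24.316 kPa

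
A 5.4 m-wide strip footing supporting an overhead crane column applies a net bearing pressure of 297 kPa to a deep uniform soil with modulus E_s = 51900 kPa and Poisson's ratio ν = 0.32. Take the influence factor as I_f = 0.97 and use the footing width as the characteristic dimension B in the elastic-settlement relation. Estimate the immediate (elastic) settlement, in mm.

S_e ≈ 26.9 mm

Immediate (elastic) settlement: S_e = q·B·(1−ν²)/E_s · I_f.
S_e = 297 × 5.4 × (1 − 0.32²) / 51900 × 0.97
    = 297 × 5.4 × 0.8976 / 51900 × 0.97
    = 0.02691 m = 26.91 mm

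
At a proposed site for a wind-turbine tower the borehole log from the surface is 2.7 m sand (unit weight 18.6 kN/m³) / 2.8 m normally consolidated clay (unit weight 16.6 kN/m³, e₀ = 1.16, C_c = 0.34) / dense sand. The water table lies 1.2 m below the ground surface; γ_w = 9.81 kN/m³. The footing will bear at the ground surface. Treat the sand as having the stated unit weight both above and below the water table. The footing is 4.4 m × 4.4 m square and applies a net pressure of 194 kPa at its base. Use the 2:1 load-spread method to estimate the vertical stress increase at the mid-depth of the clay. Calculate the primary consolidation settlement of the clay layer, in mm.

S_c ≈ 147 mm

Mid-depth of clay below the ground surface: z = 2.7 + 2.8/2 = 4.1 m.
Total vertical stress at mid-clay: σ_v = 18.6×2.7 + 16.6×1.4 = 73.46 kPa.
Pore pressure: u = 9.81×(4.1 − 1.2) = 28.449 kPa.
Initial effective stress: σ'_0 = σ_v − u = 73.46 − 28.449 = 45.011 kPa.
Stress increase at mid-clay by the 2:1 spreading method:
Δσ = qBL/((B+z)(L+z)) = 194×4.4×4.4/((4.4+4.1)(4.4+4.1)) = 51.984 kPa
Final effective stress: σ'_f = σ'_0 + Δσ = 45.011 + 51.984 = 96.995 kPa.
Normally consolidated clay, so the full stress increment lies on the virgin compression line:
S_c = C_c·H/(1+e₀)·log₁₀(σ'_f/σ'_0) = 0.34×2.8/(1+1.16)×log₁₀(96.995/45.011)
    = 0.44074 × 0.33343 = 0.147 m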